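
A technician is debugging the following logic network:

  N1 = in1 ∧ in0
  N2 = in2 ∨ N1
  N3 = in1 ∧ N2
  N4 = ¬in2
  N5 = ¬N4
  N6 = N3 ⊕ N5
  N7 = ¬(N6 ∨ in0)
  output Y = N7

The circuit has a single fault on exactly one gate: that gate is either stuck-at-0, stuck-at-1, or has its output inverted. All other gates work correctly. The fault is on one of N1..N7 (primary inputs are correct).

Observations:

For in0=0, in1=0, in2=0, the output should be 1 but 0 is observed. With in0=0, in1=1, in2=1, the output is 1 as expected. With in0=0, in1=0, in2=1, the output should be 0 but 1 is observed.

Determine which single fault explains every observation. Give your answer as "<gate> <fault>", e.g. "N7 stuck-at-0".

Fault-free values for test 1 (in0=0, in1=0, in2=0): N1=0, N2=0, N3=0, N4=1, N5=0, N6=0, N7=1, giving Y=1. Observed 0.
Test 1: faults giving observed 0 are {N3 stuck-at-1, N3 inverted output, N4 stuck-at-0, N4 inverted output, N5 stuck-at-1, N5 inverted output, N6 stuck-at-1, N6 inverted output, N7 stuck-at-0, N7 inverted output}.
Test 2 (in0=0, in1=1, in2=1): fault-free N1=0, N2=1, N3=1, N4=0, N5=1, N6=0, N7=1 → 1; observed 1. Eliminates N3 inverted output, N4 inverted output, N5 inverted output, N6 stuck-at-1, N6 inverted output, N7 stuck-at-0, N7 inverted output.
Test 3 (in0=0, in1=0, in2=1): fault-free N1=0, N2=1, N3=0, N4=0, N5=1, N6=1, N7=0 → 0; observed 1. Eliminates N4 stuck-at-0, N5 stuck-at-1.
Only N3 stuck-at-1 is consistent with every test.

N3 stuck-at-1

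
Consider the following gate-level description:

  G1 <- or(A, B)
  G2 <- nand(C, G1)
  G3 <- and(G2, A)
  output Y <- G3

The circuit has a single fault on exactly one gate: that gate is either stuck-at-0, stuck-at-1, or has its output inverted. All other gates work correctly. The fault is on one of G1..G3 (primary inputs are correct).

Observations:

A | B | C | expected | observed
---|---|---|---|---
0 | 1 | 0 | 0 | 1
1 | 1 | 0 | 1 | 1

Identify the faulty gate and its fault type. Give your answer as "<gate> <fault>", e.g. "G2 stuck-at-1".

G3 stuck-at-1

Fault-free values for test 1 (A=0, B=1, C=0): G1=1, G2=1, G3=0, giving Y=0. Observed 1.
Test 1: faults giving observed 1 are {G3 stuck-at-1, G3 inverted output}.
Test 2 (A=1, B=1, C=0): fault-free G1=1, G2=1, G3=1 → 1; observed 1. Eliminates G3 inverted output.
Only G3 stuck-at-1 is consistent with every test.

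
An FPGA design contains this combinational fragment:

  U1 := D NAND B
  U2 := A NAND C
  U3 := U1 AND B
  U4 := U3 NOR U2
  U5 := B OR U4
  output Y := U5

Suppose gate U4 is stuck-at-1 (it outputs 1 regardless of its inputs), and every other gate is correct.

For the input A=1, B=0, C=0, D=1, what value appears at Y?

1

Propagate with U4 forced: U1=1, U2=1, U3=0, U4=1 [stuck-at-1], U5=1.
So Y = 1. (Without the fault it would be 0.)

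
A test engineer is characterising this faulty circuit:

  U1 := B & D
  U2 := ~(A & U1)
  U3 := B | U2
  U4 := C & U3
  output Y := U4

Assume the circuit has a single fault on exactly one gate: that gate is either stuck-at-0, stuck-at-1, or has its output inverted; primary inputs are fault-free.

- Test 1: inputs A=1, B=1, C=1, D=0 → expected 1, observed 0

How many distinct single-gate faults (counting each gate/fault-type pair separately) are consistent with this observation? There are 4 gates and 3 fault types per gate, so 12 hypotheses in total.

Fault-free: U1=0, U2=1, U3=1, U4=1 → 1. Observed 0.
  U1 stuck-at-0: output 1 ✗
  U1 stuck-at-1: output 1 ✗
  U1 inverted output: output 1 ✗
  U2 stuck-at-0: output 1 ✗
  U2 stuck-at-1: output 1 ✗
  U2 inverted output: output 1 ✗
  U3 stuck-at-0: output 0 ✓
  U3 stuck-at-1: output 1 ✗
  U3 inverted output: output 0 ✓
  U4 stuck-at-0: output 0 ✓
  U4 stuck-at-1: output 1 ✗
  U4 inverted output: output 0 ✓
Consistent faults: {U3 stuck-at-0, U3 inverted output, U4 stuck-at-0, U4 inverted output} — 4 in all.

4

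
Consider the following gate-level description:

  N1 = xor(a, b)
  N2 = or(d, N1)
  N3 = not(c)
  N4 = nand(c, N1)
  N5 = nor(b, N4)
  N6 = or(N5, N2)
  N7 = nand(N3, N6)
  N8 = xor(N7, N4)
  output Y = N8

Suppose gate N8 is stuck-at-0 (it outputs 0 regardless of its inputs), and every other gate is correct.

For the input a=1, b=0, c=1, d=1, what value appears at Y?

Propagate with N8 forced: N1=1, N2=1, N3=0, N4=0, N5=1, N6=1, N7=1, N8=0 [stuck-at-0].
So Y = 0. (Without the fault it would be 1.)

0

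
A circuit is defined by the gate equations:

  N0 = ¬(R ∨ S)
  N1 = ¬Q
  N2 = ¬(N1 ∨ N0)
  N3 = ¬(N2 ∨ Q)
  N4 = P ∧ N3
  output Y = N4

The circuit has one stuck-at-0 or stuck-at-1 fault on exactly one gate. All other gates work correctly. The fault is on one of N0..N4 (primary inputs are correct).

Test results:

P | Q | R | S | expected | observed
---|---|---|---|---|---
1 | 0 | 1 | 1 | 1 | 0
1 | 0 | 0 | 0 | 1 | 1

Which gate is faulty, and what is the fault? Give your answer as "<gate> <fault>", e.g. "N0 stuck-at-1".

Fault-free values for test 1 (P=1, Q=0, R=1, S=1): N0=0, N1=1, N2=0, N3=1, N4=1, giving Y=1. Observed 0.
Test 1: faults giving observed 0 are {N1 stuck-at-0, N2 stuck-at-1, N3 stuck-at-0, N4 stuck-at-0}.
Test 2 (P=1, Q=0, R=0, S=0): fault-free N0=1, N1=1, N2=0, N3=1, N4=1 → 1; observed 1. Eliminates N2 stuck-at-1, N3 stuck-at-0, N4 stuck-at-0.
Only N1 stuck-at-0 is consistent with every test.

N1 stuck-at-0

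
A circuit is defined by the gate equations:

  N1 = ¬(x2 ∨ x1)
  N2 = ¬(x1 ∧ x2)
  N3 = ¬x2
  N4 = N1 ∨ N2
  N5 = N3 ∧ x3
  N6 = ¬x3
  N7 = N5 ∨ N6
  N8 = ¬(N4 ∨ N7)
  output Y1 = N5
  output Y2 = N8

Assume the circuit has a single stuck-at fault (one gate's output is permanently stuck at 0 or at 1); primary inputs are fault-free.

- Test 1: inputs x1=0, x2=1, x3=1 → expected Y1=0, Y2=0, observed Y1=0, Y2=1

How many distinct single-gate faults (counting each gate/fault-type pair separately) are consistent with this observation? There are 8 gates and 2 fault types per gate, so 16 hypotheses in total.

3

Fault-free: N1=0, N2=1, N3=0, N4=1, N5=0, N6=0, N7=0, N8=0 → Y1=0, Y2=0. Observed Y1=0, Y2=1.
  N1: none of the 2 fault types match ✗
  N2: stuck-at-0 ✓; others ✗
  N3: none of the 2 fault types match ✗
  N4: stuck-at-0 ✓; others ✗
  N5: none of the 2 fault types match ✗
  N6: none of the 2 fault types match ✗
  N7: none of the 2 fault types match ✗
  N8: stuck-at-1 ✓; others ✗
Consistent faults: {N2 stuck-at-0, N4 stuck-at-0, N8 stuck-at-1} — 3 in all.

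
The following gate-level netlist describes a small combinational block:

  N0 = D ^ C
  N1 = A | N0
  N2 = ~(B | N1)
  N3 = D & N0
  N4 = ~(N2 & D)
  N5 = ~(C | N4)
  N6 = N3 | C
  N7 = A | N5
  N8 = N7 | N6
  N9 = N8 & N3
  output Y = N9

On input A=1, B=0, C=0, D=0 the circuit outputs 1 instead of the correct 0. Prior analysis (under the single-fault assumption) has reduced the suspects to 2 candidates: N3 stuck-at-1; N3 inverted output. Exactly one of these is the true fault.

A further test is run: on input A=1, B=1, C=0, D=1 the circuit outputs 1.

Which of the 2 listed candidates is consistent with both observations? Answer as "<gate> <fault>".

Evaluate each candidate on input A=1, B=1, C=0, D=1:
  N3 stuck-at-1: N0=1, N1=1, N2=0, N3=1 [stuck-at-1], N4=1, N5=0, N6=1, N7=1, N8=1, N9=1 → 1 — matches
  N3 inverted output: N0=1, N1=1, N2=0, N3=0 [inverted output], N4=1, N5=0, N6=0, N7=1, N8=1, N9=0 → 0 — eliminated
Only N3 stuck-at-1 reproduces the observed 1.

N3 stuck-at-1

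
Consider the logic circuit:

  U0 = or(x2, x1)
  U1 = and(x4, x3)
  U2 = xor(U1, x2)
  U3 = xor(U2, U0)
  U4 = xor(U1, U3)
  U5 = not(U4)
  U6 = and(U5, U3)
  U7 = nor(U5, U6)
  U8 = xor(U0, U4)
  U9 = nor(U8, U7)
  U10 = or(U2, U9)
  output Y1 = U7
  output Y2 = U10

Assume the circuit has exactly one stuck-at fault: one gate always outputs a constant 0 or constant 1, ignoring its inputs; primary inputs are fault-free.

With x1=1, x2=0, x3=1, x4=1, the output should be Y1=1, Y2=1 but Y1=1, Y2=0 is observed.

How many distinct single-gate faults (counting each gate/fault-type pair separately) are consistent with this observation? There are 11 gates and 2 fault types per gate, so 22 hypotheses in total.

2

Fault-free: U0=1, U1=1, U2=1, U3=0, U4=1, U5=0, U6=0, U7=1, U8=0, U9=0, U10=1 → Y1=1, Y2=1. Observed Y1=1, Y2=0.
  U0: none of the 2 fault types match ✗
  U1: stuck-at-0 ✓; others ✗
  U2: none of the 2 fault types match ✗
  U3: none of the 2 fault types match ✗
  U4: none of the 2 fault types match ✗
  U5: none of the 2 fault types match ✗
  U6: none of the 2 fault types match ✗
  U7: none of the 2 fault types match ✗
  U8: none of the 2 fault types match ✗
  U9: none of the 2 fault types match ✗
  U10: stuck-at-0 ✓; others ✗
Consistent faults: {U1 stuck-at-0, U10 stuck-at-0} — 2 in all.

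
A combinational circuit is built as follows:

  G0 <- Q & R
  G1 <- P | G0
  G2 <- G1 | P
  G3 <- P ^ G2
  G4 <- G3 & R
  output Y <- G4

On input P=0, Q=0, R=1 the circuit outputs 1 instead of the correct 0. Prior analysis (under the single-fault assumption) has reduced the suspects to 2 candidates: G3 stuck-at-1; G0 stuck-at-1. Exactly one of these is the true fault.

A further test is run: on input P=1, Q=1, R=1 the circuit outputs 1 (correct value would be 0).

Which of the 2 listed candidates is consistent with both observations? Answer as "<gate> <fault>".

G3 stuck-at-1

Evaluate each candidate on input P=1, Q=1, R=1:
  G3 stuck-at-1: G0=1, G1=1, G2=1, G3=1 [stuck-at-1], G4=1 → 1 — matches
  G0 stuck-at-1: G0=1 [stuck-at-1], G1=1, G2=1, G3=0, G4=0 → 0 — eliminated
Only G3 stuck-at-1 reproduces the observed 1.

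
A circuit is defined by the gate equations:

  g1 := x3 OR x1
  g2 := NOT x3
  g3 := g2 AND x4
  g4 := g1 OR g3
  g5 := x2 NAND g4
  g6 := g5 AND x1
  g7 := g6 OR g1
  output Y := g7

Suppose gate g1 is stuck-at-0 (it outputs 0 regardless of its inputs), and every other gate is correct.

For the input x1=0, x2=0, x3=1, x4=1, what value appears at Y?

0

Propagate with g1 forced: g1=0 [stuck-at-0], g2=0, g3=0, g4=0, g5=1, g6=0, g7=0.
So Y = 0. (Without the fault it would be 1.)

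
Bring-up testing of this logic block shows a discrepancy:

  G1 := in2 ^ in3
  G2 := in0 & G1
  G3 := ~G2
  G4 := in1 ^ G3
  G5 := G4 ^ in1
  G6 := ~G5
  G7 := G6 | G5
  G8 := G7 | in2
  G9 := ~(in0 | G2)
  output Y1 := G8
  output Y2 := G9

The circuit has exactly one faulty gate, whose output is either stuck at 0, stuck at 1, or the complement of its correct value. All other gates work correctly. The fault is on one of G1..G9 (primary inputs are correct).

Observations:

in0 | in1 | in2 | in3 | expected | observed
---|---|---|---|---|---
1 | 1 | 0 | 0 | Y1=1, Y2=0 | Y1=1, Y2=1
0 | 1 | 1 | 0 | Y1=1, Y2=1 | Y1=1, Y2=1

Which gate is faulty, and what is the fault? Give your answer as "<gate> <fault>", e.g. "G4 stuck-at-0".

Fault-free values for test 1 (in0=1, in1=1, in2=0, in3=0): G1=0, G2=0, G3=1, G4=0, G5=1, G6=0, G7=1, G8=1, G9=0, giving Y1=1, Y2=0. Observed Y1=1, Y2=1.
Test 1: faults giving observed Y1=1, Y2=1 are {G9 stuck-at-1, G9 inverted output}.
Test 2 (in0=0, in1=1, in2=1, in3=0): fault-free G1=1, G2=0, G3=1, G4=0, G5=1, G6=0, G7=1, G8=1, G9=1 → Y1=1, Y2=1; observed Y1=1, Y2=1. Eliminates G9 inverted output.
Only G9 stuck-at-1 is consistent with every test.

G9 stuck-at-1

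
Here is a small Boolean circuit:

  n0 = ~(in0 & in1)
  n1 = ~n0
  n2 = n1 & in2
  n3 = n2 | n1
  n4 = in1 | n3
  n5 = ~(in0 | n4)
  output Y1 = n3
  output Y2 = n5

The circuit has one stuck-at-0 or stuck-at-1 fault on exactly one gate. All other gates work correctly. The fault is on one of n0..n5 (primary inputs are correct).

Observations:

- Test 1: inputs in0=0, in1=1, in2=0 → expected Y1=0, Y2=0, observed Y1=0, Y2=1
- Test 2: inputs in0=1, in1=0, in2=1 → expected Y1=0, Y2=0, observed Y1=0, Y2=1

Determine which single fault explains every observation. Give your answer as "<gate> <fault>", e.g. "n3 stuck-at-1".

Fault-free values for test 1 (in0=0, in1=1, in2=0): n0=1, n1=0, n2=0, n3=0, n4=1, n5=0, giving Y1=0, Y2=0. Observed Y1=0, Y2=1.
Test 1: faults giving observed Y1=0, Y2=1 are {n4 stuck-at-0, n5 stuck-at-1}.
Test 2 (in0=1, in1=0, in2=1): fault-free n0=1, n1=0, n2=0, n3=0, n4=0, n5=0 → Y1=0, Y2=0; observed Y1=0, Y2=1. Eliminates n4 stuck-at-0.
Only n5 stuck-at-1 is consistent with every test.

n5 stuck-at-1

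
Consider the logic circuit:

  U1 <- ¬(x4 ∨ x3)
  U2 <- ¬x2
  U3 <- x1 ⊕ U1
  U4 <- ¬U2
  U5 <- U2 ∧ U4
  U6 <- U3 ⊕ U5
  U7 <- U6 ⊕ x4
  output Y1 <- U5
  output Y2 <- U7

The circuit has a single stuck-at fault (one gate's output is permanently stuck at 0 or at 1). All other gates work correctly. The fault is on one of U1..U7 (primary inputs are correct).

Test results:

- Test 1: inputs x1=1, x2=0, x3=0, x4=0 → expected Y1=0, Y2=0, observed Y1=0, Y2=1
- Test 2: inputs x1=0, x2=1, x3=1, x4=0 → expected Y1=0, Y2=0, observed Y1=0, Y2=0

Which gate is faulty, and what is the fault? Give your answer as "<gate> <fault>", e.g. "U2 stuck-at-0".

Fault-free values for test 1 (x1=1, x2=0, x3=0, x4=0): U1=1, U2=1, U3=0, U4=0, U5=0, U6=0, U7=0, giving Y1=0, Y2=0. Observed Y1=0, Y2=1.
Test 1: faults giving observed Y1=0, Y2=1 are {U1 stuck-at-0, U3 stuck-at-1, U6 stuck-at-1, U7 stuck-at-1}.
Test 2 (x1=0, x2=1, x3=1, x4=0): fault-free U1=0, U2=0, U3=0, U4=1, U5=0, U6=0, U7=0 → Y1=0, Y2=0; observed Y1=0, Y2=0. Eliminates U3 stuck-at-1, U6 stuck-at-1, U7 stuck-at-1.
Only U1 stuck-at-0 is consistent with every test.

U1 stuck-at-0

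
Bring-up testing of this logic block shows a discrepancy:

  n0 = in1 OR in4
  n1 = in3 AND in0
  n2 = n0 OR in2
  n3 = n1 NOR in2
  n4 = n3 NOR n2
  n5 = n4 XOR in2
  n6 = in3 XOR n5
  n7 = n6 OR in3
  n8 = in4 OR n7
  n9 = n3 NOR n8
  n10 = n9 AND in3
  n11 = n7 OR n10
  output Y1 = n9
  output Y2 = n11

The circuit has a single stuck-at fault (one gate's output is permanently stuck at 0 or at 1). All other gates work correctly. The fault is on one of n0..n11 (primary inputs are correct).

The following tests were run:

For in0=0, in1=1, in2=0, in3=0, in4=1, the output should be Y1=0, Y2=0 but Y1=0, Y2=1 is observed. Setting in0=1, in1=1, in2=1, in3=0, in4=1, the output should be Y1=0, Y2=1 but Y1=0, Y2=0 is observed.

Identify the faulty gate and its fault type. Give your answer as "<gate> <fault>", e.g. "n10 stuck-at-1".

Fault-free values for test 1 (in0=0, in1=1, in2=0, in3=0, in4=1): n0=1, n1=0, n2=1, n3=1, n4=0, n5=0, n6=0, n7=0, n8=1, n9=0, n10=0, n11=0, giving Y1=0, Y2=0. Observed Y1=0, Y2=1.
Test 1: faults giving observed Y1=0, Y2=1 are {n4 stuck-at-1, n5 stuck-at-1, n6 stuck-at-1, n7 stuck-at-1, n10 stuck-at-1, n11 stuck-at-1}.
Test 2 (in0=1, in1=1, in2=1, in3=0, in4=1): fault-free n0=1, n1=0, n2=1, n3=0, n4=0, n5=1, n6=1, n7=1, n8=1, n9=0, n10=0, n11=1 → Y1=0, Y2=1; observed Y1=0, Y2=0. Eliminates n5 stuck-at-1, n6 stuck-at-1, n7 stuck-at-1, n10 stuck-at-1, n11 stuck-at-1.
Only n4 stuck-at-1 is consistent with every test.

n4 stuck-at-1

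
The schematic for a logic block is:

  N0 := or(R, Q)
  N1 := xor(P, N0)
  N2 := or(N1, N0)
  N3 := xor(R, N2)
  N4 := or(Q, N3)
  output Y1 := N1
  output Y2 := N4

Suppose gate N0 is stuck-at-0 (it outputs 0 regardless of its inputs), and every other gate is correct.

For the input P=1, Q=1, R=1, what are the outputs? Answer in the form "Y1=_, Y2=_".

Y1=1, Y2=1

Propagate with N0 forced: N0=0 [stuck-at-0], N1=1, N2=1, N3=0, N4=1.
So the outputs are Y1=1, Y2=1. (Without the fault they would be Y1=0, Y2=1.)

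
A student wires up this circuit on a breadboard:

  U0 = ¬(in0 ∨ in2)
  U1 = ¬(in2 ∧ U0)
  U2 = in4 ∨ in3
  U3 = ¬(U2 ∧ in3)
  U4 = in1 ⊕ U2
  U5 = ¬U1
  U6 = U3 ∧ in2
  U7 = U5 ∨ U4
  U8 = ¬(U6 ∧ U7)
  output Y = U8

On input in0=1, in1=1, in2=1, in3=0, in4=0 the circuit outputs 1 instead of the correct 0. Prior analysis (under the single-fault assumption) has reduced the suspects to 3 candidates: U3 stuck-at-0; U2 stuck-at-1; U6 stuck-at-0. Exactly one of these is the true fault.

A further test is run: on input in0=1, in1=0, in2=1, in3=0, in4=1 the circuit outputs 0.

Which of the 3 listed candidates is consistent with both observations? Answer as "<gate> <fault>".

U2 stuck-at-1

Evaluate each candidate on input in0=1, in1=0, in2=1, in3=0, in4=1:
  U3 stuck-at-0: U0=0, U1=1, U2=1, U3=0 [stuck-at-0], U4=1, U5=0, U6=0, U7=1, U8=1 → 1 — eliminated
  U2 stuck-at-1: U0=0, U1=1, U2=1 [stuck-at-1], U3=1, U4=1, U5=0, U6=1, U7=1, U8=0 → 0 — matches
  U6 stuck-at-0: U0=0, U1=1, U2=1, U3=1, U4=1, U5=0, U6=0 [stuck-at-0], U7=1, U8=1 → 1 — eliminated
Only U2 stuck-at-1 reproduces the observed 0.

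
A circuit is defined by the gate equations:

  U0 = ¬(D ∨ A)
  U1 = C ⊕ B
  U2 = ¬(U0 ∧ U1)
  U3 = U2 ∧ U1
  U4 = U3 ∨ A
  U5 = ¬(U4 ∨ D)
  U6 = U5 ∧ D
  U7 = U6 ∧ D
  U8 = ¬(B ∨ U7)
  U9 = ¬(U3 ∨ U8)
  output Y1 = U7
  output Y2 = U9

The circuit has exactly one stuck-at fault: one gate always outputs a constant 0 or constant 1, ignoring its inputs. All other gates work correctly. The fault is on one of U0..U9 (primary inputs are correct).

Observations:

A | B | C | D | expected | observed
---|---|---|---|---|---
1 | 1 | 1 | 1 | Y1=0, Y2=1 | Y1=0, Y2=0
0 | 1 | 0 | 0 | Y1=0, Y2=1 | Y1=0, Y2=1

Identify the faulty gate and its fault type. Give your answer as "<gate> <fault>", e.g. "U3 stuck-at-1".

Fault-free values for test 1 (A=1, B=1, C=1, D=1): U0=0, U1=0, U2=1, U3=0, U4=1, U5=0, U6=0, U7=0, U8=0, U9=1, giving Y1=0, Y2=1. Observed Y1=0, Y2=0.
Test 1: faults giving observed Y1=0, Y2=0 are {U1 stuck-at-1, U3 stuck-at-1, U8 stuck-at-1, U9 stuck-at-0}.
Test 2 (A=0, B=1, C=0, D=0): fault-free U0=1, U1=1, U2=0, U3=0, U4=0, U5=1, U6=0, U7=0, U8=0, U9=1 → Y1=0, Y2=1; observed Y1=0, Y2=1. Eliminates U3 stuck-at-1, U8 stuck-at-1, U9 stuck-at-0.
Only U1 stuck-at-1 is consistent with every test.

U1 stuck-at-1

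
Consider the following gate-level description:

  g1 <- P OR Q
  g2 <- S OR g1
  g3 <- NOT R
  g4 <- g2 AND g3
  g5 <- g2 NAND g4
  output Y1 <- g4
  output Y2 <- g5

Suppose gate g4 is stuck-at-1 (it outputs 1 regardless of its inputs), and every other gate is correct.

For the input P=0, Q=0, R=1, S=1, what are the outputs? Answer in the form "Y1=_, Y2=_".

Propagate with g4 forced: g1=0, g2=1, g3=0, g4=1 [stuck-at-1], g5=0.
So the outputs are Y1=1, Y2=0. (Without the fault they would be Y1=0, Y2=1.)

Y1=1, Y2=0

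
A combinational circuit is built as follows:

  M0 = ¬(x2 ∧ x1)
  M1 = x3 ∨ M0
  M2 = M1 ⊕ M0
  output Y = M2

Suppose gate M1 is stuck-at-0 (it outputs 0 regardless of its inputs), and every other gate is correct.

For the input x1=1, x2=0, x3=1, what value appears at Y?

1

Propagate with M1 forced: M0=1, M1=0 [stuck-at-0], M2=1.
So Y = 1. (Without the fault it would be 0.)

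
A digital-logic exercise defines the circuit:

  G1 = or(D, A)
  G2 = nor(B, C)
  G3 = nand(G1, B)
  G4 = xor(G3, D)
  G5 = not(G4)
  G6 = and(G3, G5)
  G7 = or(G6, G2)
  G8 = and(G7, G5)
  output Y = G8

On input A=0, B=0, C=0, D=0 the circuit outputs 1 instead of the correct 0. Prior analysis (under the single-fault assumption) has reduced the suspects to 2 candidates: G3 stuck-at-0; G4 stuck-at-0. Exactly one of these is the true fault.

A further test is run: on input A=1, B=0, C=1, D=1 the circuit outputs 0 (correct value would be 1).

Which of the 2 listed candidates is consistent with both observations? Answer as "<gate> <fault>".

Evaluate each candidate on input A=1, B=0, C=1, D=1:
  G3 stuck-at-0: G1=1, G2=0, G3=0 [stuck-at-0], G4=1, G5=0, G6=0, G7=0, G8=0 → 0 — matches
  G4 stuck-at-0: G1=1, G2=0, G3=1, G4=0 [stuck-at-0], G5=1, G6=1, G7=1, G8=1 → 1 — eliminated
Only G3 stuck-at-0 reproduces the observed 0.

G3 stuck-at-0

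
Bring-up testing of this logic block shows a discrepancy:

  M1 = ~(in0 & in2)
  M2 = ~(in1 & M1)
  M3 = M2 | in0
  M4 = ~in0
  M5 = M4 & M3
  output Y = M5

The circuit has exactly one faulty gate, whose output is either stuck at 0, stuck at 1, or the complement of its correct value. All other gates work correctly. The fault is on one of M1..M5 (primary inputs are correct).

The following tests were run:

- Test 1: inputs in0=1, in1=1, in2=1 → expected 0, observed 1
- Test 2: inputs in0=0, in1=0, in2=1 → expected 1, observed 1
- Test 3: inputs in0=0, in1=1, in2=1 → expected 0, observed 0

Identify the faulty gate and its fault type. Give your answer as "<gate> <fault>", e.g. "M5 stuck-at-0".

M4 stuck-at-1

Fault-free values for test 1 (in0=1, in1=1, in2=1): M1=0, M2=1, M3=1, M4=0, M5=0, giving Y=0. Observed 1.
Test 1: faults giving observed 1 are {M4 stuck-at-1, M4 inverted output, M5 stuck-at-1, M5 inverted output}.
Test 2 (in0=0, in1=0, in2=1): fault-free M1=1, M2=1, M3=1, M4=1, M5=1 → 1; observed 1. Eliminates M4 inverted output, M5 inverted output.
Test 3 (in0=0, in1=1, in2=1): fault-free M1=1, M2=0, M3=0, M4=1, M5=0 → 0; observed 0. Eliminates M5 stuck-at-1.
Only M4 stuck-at-1 is consistent with every test.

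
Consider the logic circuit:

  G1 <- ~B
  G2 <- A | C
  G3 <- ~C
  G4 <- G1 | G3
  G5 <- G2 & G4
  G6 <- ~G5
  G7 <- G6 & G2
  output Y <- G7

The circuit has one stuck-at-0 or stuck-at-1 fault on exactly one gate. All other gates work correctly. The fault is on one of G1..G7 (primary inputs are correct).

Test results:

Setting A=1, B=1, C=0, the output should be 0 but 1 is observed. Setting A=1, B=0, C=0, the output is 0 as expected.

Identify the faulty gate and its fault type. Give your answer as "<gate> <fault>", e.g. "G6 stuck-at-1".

G3 stuck-at-0

Fault-free values for test 1 (A=1, B=1, C=0): G1=0, G2=1, G3=1, G4=1, G5=1, G6=0, G7=0, giving Y=0. Observed 1.
Test 1: faults giving observed 1 are {G3 stuck-at-0, G4 stuck-at-0, G5 stuck-at-0, G6 stuck-at-1, G7 stuck-at-1}.
Test 2 (A=1, B=0, C=0): fault-free G1=1, G2=1, G3=1, G4=1, G5=1, G6=0, G7=0 → 0; observed 0. Eliminates G4 stuck-at-0, G5 stuck-at-0, G6 stuck-at-1, G7 stuck-at-1.
Only G3 stuck-at-0 is consistent with every test.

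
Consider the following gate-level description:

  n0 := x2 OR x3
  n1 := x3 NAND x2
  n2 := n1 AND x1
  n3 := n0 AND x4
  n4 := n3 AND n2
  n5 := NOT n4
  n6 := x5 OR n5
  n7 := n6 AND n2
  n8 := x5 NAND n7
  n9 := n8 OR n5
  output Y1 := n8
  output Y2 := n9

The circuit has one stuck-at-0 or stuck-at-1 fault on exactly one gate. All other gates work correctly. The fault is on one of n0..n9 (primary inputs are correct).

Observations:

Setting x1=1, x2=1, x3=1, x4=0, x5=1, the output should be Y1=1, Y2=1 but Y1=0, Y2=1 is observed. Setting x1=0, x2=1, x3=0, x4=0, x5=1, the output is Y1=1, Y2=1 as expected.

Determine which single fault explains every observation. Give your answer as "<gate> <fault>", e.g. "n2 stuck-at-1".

n1 stuck-at-1

Fault-free values for test 1 (x1=1, x2=1, x3=1, x4=0, x5=1): n0=1, n1=0, n2=0, n3=0, n4=0, n5=1, n6=1, n7=0, n8=1, n9=1, giving Y1=1, Y2=1. Observed Y1=0, Y2=1.
Test 1: faults giving observed Y1=0, Y2=1 are {n1 stuck-at-1, n2 stuck-at-1, n7 stuck-at-1, n8 stuck-at-0}.
Test 2 (x1=0, x2=1, x3=0, x4=0, x5=1): fault-free n0=1, n1=1, n2=0, n3=0, n4=0, n5=1, n6=1, n7=0, n8=1, n9=1 → Y1=1, Y2=1; observed Y1=1, Y2=1. Eliminates n2 stuck-at-1, n7 stuck-at-1, n8 stuck-at-0.
Only n1 stuck-at-1 is consistent with every test.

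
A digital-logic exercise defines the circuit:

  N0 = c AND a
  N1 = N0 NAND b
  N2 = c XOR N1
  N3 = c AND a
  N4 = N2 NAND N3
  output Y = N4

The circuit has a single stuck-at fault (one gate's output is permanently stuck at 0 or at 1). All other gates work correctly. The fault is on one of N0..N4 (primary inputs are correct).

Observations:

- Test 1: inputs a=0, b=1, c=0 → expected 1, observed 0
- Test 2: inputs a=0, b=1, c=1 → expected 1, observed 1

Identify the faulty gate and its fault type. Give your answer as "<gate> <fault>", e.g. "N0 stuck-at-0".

N3 stuck-at-1

Fault-free values for test 1 (a=0, b=1, c=0): N0=0, N1=1, N2=1, N3=0, N4=1, giving Y=1. Observed 0.
Test 1: faults giving observed 0 are {N3 stuck-at-1, N4 stuck-at-0}.
Test 2 (a=0, b=1, c=1): fault-free N0=0, N1=1, N2=0, N3=0, N4=1 → 1; observed 1. Eliminates N4 stuck-at-0.
Only N3 stuck-at-1 is consistent with every test.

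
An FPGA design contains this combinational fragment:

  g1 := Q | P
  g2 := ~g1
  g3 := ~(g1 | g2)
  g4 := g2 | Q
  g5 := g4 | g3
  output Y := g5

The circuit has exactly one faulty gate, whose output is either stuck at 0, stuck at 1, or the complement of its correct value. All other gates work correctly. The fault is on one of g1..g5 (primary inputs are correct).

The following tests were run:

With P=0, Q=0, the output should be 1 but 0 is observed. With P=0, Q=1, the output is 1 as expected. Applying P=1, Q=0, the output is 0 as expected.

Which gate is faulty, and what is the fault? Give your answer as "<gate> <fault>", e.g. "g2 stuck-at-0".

g1 stuck-at-1

Fault-free values for test 1 (P=0, Q=0): g1=0, g2=1, g3=0, g4=1, g5=1, giving Y=1. Observed 0.
Test 1: faults giving observed 0 are {g1 stuck-at-1, g1 inverted output, g4 stuck-at-0, g4 inverted output, g5 stuck-at-0, g5 inverted output}.
Test 2 (P=0, Q=1): fault-free g1=1, g2=0, g3=0, g4=1, g5=1 → 1; observed 1. Eliminates g4 stuck-at-0, g4 inverted output, g5 stuck-at-0, g5 inverted output.
Test 3 (P=1, Q=0): fault-free g1=1, g2=0, g3=0, g4=0, g5=0 → 0; observed 0. Eliminates g1 inverted output.
Only g1 stuck-at-1 is consistent with every test.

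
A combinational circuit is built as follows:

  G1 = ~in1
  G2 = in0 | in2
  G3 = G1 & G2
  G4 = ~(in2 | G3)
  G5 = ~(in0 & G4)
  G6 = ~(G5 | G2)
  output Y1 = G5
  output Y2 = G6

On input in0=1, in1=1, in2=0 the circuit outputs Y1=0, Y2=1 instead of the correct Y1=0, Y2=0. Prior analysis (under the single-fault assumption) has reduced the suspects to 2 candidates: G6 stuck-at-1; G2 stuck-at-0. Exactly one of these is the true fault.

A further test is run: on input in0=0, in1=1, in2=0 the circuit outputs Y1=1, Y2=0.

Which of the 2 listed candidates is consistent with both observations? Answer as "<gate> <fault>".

Evaluate each candidate on input in0=0, in1=1, in2=0:
  G6 stuck-at-1: G1=0, G2=0, G3=0, G4=1, G5=1, G6=1 [stuck-at-1] → Y1=1, Y2=1 — eliminated
  G2 stuck-at-0: G1=0, G2=0 [stuck-at-0], G3=0, G4=1, G5=1, G6=0 → Y1=1, Y2=0 — matches
Only G2 stuck-at-0 reproduces the observed Y1=1, Y2=0.

G2 stuck-at-0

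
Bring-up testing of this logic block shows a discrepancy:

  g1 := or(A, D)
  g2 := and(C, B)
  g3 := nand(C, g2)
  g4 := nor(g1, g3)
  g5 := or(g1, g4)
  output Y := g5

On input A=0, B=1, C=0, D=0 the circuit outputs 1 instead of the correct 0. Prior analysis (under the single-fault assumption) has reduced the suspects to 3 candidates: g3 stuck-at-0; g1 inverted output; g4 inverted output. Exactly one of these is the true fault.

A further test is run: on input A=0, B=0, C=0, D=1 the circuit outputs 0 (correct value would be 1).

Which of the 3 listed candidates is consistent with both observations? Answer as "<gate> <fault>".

g1 inverted output

Evaluate each candidate on input A=0, B=0, C=0, D=1:
  g3 stuck-at-0: g1=1, g2=0, g3=0 [stuck-at-0], g4=0, g5=1 → 1 — eliminated
  g1 inverted output: g1=0 [inverted output], g2=0, g3=1, g4=0, g5=0 → 0 — matches
  g4 inverted output: g1=1, g2=0, g3=1, g4=1 [inverted output], g5=1 → 1 — eliminated
Only g1 inverted output reproduces the observed 0.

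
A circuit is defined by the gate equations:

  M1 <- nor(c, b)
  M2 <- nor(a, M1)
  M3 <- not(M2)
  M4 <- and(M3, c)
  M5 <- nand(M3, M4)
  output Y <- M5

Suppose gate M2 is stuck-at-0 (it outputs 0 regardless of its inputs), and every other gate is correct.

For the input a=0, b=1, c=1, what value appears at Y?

0

Propagate with M2 forced: M1=0, M2=0 [stuck-at-0], M3=1, M4=1, M5=0.
So Y = 0. (Without the fault it would be 1.)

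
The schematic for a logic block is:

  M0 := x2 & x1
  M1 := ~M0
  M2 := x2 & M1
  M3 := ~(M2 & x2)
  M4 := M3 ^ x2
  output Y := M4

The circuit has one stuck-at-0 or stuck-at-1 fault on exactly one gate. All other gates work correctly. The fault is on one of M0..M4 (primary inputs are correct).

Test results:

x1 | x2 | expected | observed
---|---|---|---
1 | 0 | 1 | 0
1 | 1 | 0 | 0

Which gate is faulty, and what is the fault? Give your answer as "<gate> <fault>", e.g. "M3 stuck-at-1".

Fault-free values for test 1 (x1=1, x2=0): M0=0, M1=1, M2=0, M3=1, M4=1, giving Y=1. Observed 0.
Test 1: faults giving observed 0 are {M3 stuck-at-0, M4 stuck-at-0}.
Test 2 (x1=1, x2=1): fault-free M0=1, M1=0, M2=0, M3=1, M4=0 → 0; observed 0. Eliminates M3 stuck-at-0.
Only M4 stuck-at-0 is consistent with every test.

M4 stuck-at-0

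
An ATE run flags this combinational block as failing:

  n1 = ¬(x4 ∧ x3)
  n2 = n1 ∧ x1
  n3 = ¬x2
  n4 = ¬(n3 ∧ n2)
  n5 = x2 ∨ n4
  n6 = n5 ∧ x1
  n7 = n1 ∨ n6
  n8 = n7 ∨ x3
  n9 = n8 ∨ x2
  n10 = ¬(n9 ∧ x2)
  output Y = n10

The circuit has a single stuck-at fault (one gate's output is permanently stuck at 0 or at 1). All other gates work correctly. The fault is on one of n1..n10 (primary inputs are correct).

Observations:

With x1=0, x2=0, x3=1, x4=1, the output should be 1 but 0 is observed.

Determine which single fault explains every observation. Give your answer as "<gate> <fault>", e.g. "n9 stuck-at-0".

Fault-free values for test 1 (x1=0, x2=0, x3=1, x4=1): n1=0, n2=0, n3=1, n4=1, n5=1, n6=0, n7=0, n8=1, n9=1, n10=1, giving Y=1. Observed 0.
Test 1: faults giving observed 0 are {n10 stuck-at-0}.
Only n10 stuck-at-0 is consistent with every test.

n10 stuck-at-0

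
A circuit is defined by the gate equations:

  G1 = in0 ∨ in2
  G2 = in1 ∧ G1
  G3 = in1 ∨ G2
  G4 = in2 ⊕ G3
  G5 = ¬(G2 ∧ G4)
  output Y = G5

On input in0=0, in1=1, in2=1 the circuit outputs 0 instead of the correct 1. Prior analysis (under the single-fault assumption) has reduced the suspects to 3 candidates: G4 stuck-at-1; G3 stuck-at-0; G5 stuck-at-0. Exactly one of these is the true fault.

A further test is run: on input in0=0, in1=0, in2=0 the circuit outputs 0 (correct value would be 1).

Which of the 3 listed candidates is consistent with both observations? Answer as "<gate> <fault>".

G5 stuck-at-0

Evaluate each candidate on input in0=0, in1=0, in2=0:
  G4 stuck-at-1: G1=0, G2=0, G3=0, G4=1 [stuck-at-1], G5=1 → 1 — eliminated
  G3 stuck-at-0: G1=0, G2=0, G3=0 [stuck-at-0], G4=0, G5=1 → 1 — eliminated
  G5 stuck-at-0: G1=0, G2=0, G3=0, G4=0, G5=0 [stuck-at-0] → 0 — matches
Only G5 stuck-at-0 reproduces the observed 0.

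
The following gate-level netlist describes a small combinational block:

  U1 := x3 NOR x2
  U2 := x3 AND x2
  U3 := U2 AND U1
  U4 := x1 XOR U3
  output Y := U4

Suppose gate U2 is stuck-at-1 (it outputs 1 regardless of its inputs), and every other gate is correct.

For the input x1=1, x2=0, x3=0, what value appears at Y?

Propagate with U2 forced: U1=1, U2=1 [stuck-at-1], U3=1, U4=0.
So Y = 0. (Without the fault it would be 1.)

0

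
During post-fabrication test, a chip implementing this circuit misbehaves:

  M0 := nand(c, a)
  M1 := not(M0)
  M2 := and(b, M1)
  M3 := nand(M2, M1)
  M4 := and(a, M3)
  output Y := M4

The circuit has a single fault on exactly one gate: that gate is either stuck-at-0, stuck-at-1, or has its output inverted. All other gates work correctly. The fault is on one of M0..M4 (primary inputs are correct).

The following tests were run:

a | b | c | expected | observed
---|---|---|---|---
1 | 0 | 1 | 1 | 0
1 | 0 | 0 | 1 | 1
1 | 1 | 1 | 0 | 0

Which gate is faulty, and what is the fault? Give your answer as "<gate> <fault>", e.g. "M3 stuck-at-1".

M2 stuck-at-1

Fault-free values for test 1 (a=1, b=0, c=1): M0=0, M1=1, M2=0, M3=1, M4=1, giving Y=1. Observed 0.
Test 1: faults giving observed 0 are {M2 stuck-at-1, M2 inverted output, M3 stuck-at-0, M3 inverted output, M4 stuck-at-0, M4 inverted output}.
Test 2 (a=1, b=0, c=0): fault-free M0=1, M1=0, M2=0, M3=1, M4=1 → 1; observed 1. Eliminates M3 stuck-at-0, M3 inverted output, M4 stuck-at-0, M4 inverted output.
Test 3 (a=1, b=1, c=1): fault-free M0=0, M1=1, M2=1, M3=0, M4=0 → 0; observed 0. Eliminates M2 inverted output.
Only M2 stuck-at-1 is consistent with every test.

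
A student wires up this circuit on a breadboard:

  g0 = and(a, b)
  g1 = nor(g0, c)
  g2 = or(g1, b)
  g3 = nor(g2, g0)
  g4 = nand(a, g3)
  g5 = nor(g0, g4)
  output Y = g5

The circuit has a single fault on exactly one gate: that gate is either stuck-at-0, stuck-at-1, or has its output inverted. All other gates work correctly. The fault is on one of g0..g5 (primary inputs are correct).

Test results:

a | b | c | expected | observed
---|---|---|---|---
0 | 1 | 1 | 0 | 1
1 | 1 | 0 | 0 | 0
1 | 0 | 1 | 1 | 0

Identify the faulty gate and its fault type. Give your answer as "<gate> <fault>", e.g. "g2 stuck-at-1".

g4 inverted output

Fault-free values for test 1 (a=0, b=1, c=1): g0=0, g1=0, g2=1, g3=0, g4=1, g5=0, giving Y=0. Observed 1.
Test 1: faults giving observed 1 are {g4 stuck-at-0, g4 inverted output, g5 stuck-at-1, g5 inverted output}.
Test 2 (a=1, b=1, c=0): fault-free g0=1, g1=0, g2=1, g3=0, g4=1, g5=0 → 0; observed 0. Eliminates g5 stuck-at-1, g5 inverted output.
Test 3 (a=1, b=0, c=1): fault-free g0=0, g1=0, g2=0, g3=1, g4=0, g5=1 → 1; observed 0. Eliminates g4 stuck-at-0.
Only g4 inverted output is consistent with every test.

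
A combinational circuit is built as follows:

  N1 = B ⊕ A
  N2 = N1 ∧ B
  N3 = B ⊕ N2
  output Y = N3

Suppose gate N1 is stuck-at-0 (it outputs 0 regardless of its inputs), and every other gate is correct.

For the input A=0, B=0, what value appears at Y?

0

Propagate with N1 forced: N1=0 [stuck-at-0], N2=0, N3=0.
So Y = 0. (Same as the fault-free value — the fault is masked on this input.)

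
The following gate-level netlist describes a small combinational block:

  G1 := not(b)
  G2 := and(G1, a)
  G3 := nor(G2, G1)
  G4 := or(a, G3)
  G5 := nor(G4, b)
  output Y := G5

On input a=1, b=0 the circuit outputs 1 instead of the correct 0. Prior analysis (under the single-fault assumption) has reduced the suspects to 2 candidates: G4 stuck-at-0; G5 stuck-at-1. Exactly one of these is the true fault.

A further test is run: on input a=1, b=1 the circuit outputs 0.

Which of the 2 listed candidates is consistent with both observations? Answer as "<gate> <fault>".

Evaluate each candidate on input a=1, b=1:
  G4 stuck-at-0: G1=0, G2=0, G3=1, G4=0 [stuck-at-0], G5=0 → 0 — matches
  G5 stuck-at-1: G1=0, G2=0, G3=1, G4=1, G5=1 [stuck-at-1] → 1 — eliminated
Only G4 stuck-at-0 reproduces the observed 0.

G4 stuck-at-0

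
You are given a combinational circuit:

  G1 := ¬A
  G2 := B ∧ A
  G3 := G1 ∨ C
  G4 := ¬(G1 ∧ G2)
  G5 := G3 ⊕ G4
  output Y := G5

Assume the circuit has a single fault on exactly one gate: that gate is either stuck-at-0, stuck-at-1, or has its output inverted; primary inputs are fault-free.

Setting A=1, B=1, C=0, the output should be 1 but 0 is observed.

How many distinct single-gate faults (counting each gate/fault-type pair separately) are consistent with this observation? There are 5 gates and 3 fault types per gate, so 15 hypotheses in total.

6

Fault-free: G1=0, G2=1, G3=0, G4=1, G5=1 → 1. Observed 0.
  G1: none of the 3 fault types match ✗
  G2: none of the 3 fault types match ✗
  G3: stuck-at-1, inverted output ✓; others ✗
  G4: stuck-at-0, inverted output ✓; others ✗
  G5: stuck-at-0, inverted output ✓; others ✗
Consistent faults: {G3 stuck-at-1, G3 inverted output, G4 stuck-at-0, G4 inverted output, G5 stuck-at-0, G5 inverted output} — 6 in all.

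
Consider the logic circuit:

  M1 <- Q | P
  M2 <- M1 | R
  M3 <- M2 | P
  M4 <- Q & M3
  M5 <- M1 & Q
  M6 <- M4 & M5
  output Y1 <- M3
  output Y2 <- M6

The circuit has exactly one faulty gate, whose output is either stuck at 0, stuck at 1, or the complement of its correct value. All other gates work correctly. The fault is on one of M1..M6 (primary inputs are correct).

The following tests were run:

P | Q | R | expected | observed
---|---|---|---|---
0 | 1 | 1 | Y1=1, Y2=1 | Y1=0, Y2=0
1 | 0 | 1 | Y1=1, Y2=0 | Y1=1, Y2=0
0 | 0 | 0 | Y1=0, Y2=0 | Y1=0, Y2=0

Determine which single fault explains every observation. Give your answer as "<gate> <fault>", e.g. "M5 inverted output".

Fault-free values for test 1 (P=0, Q=1, R=1): M1=1, M2=1, M3=1, M4=1, M5=1, M6=1, giving Y1=1, Y2=1. Observed Y1=0, Y2=0.
Test 1: faults giving observed Y1=0, Y2=0 are {M2 stuck-at-0, M2 inverted output, M3 stuck-at-0, M3 inverted output}.
Test 2 (P=1, Q=0, R=1): fault-free M1=1, M2=1, M3=1, M4=0, M5=0, M6=0 → Y1=1, Y2=0; observed Y1=1, Y2=0. Eliminates M3 stuck-at-0, M3 inverted output.
Test 3 (P=0, Q=0, R=0): fault-free M1=0, M2=0, M3=0, M4=0, M5=0, M6=0 → Y1=0, Y2=0; observed Y1=0, Y2=0. Eliminates M2 inverted output.
Only M2 stuck-at-0 is consistent with every test.

M2 stuck-at-0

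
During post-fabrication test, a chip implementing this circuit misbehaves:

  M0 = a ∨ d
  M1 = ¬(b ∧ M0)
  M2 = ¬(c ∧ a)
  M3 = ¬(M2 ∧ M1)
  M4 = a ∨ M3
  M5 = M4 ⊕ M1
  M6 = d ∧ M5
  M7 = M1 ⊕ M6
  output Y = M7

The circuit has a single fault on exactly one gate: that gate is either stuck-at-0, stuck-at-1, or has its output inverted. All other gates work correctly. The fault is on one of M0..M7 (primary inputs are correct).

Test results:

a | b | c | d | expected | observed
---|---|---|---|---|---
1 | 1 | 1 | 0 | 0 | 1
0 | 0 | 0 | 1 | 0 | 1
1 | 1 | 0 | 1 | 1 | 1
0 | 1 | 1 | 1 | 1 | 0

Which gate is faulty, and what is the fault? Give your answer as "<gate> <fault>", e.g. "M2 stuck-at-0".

Fault-free values for test 1 (a=1, b=1, c=1, d=0): M0=1, M1=0, M2=0, M3=1, M4=1, M5=1, M6=0, M7=0, giving Y=0. Observed 1.
Test 1: faults giving observed 1 are {M0 stuck-at-0, M0 inverted output, M1 stuck-at-1, M1 inverted output, M6 stuck-at-1, M6 inverted output, M7 stuck-at-1, M7 inverted output}.
Test 2 (a=0, b=0, c=0, d=1): fault-free M0=1, M1=1, M2=1, M3=0, M4=0, M5=1, M6=1, M7=0 → 0; observed 1. Eliminates M0 stuck-at-0, M0 inverted output, M1 stuck-at-1, M6 stuck-at-1.
Test 3 (a=1, b=1, c=0, d=1): fault-free M0=1, M1=0, M2=1, M3=1, M4=1, M5=1, M6=1, M7=1 → 1; observed 1. Eliminates M6 inverted output, M7 inverted output.
Test 4 (a=0, b=1, c=1, d=1): fault-free M0=1, M1=0, M2=1, M3=1, M4=1, M5=1, M6=1, M7=1 → 1; observed 0. Eliminates M7 stuck-at-1.
Only M1 inverted output is consistent with every test.

M1 inverted output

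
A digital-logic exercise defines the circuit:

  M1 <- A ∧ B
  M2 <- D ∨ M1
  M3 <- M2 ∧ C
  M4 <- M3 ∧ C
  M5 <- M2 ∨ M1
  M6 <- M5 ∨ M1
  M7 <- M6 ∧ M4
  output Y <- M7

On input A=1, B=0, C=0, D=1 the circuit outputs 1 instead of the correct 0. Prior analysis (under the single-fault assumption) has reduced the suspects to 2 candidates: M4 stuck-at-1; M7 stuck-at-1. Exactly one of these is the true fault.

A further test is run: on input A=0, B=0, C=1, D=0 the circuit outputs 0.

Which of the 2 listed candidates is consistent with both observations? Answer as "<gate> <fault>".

M4 stuck-at-1

Evaluate each candidate on input A=0, B=0, C=1, D=0:
  M4 stuck-at-1: M1=0, M2=0, M3=0, M4=1 [stuck-at-1], M5=0, M6=0, M7=0 → 0 — matches
  M7 stuck-at-1: M1=0, M2=0, M3=0, M4=0, M5=0, M6=0, M7=1 [stuck-at-1] → 1 — eliminated
Only M4 stuck-at-1 reproduces the observed 0.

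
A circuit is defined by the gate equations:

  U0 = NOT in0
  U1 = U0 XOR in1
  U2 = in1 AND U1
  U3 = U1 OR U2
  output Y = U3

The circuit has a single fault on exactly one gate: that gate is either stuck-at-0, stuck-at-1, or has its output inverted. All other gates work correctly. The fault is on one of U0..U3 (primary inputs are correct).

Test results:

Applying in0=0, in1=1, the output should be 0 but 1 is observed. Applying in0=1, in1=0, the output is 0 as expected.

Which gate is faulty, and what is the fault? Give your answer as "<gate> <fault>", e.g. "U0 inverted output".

U0 stuck-at-0

Fault-free values for test 1 (in0=0, in1=1): U0=1, U1=0, U2=0, U3=0, giving Y=0. Observed 1.
Test 1: faults giving observed 1 are {U0 stuck-at-0, U0 inverted output, U1 stuck-at-1, U1 inverted output, U2 stuck-at-1, U2 inverted output, U3 stuck-at-1, U3 inverted output}.
Test 2 (in0=1, in1=0): fault-free U0=0, U1=0, U2=0, U3=0 → 0; observed 0. Eliminates U0 inverted output, U1 stuck-at-1, U1 inverted output, U2 stuck-at-1, U2 inverted output, U3 stuck-at-1, U3 inverted output.
Only U0 stuck-at-0 is consistent with every test.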